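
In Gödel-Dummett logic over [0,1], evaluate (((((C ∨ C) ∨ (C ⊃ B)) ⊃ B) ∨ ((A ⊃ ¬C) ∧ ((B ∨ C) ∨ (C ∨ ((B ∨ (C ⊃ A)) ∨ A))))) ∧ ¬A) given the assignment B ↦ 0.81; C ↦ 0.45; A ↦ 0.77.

0.00

(C ∨ C) = max(0.45, 0.45) = 0.45
(C ⊃ B): 0.45 ≤ 0.81, so result = 1
((C ∨ C) ∨ (C ⊃ B)) = max(0.45, 1) = 1
(((C ∨ C) ∨ (C ⊃ B)) ⊃ B): 1 > 0.81, so result = 0.81
¬C: Gödel ¬ of 0.45 = 0 (operand ≠ 0)
(A ⊃ ¬C): 0.77 > 0, so result = 0
(B ∨ C) = max(0.81, 0.45) = 0.81
(C ⊃ A): 0.45 ≤ 0.77, so result = 1
(B ∨ (C ⊃ A)) = max(0.81, 1) = 1
((B ∨ (C ⊃ A)) ∨ A) = max(1, 0.77) = 1
(C ∨ ((B ∨ (C ⊃ A)) ∨ A)) = max(0.45, 1) = 1
((B ∨ C) ∨ (C ∨ ((B ∨ (C ⊃ A)) ∨ A))) = max(0.81, 1) = 1
((A ⊃ ¬C) ∧ ((B ∨ C) ∨ (C ∨ ((B ∨ (C ⊃ A)) ∨ A)))) = min(0, 1) = 0
((((C ∨ C) ∨ (C ⊃ B)) ⊃ B) ∨ ((A ⊃ ¬C) ∧ ((B ∨ C) ∨ (C ∨ ((B ∨ (C ⊃ A)) ∨ A))))) = max(0.81, 0) = 0.81
¬A: Gödel ¬ of 0.77 = 0 (operand ≠ 0)
(((((C ∨ C) ∨ (C ⊃ B)) ⊃ B) ∨ ((A ⊃ ¬C) ∧ ((B ∨ C) ∨ (C ∨ ((B ∨ (C ⊃ A)) ∨ A))))) ∧ ¬A) = min(0.81, 0) = 0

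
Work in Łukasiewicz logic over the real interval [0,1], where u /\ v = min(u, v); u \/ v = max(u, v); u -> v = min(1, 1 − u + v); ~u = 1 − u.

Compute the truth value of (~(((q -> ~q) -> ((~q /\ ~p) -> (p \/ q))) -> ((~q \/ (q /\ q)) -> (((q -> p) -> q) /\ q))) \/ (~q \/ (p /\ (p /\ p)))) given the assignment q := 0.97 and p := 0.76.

~q: Łukasiewicz ¬ gives 1 − 0.97 = 0.03
(q -> ~q): min(1, 1 − 0.97 + 0.03) = 0.06
~q: Łukasiewicz ¬ gives 1 − 0.97 = 0.03
~p: Łukasiewicz ¬ gives 1 − 0.76 = 0.24
(~q /\ ~p) = min(0.03, 0.24) = 0.03
(p \/ q) = max(0.76, 0.97) = 0.97
((~q /\ ~p) -> (p \/ q)): min(1, 1 − 0.03 + 0.97) = 1
((q -> ~q) -> ((~q /\ ~p) -> (p \/ q))): min(1, 1 − 0.06 + 1) = 1
~q: Łukasiewicz ¬ gives 1 − 0.97 = 0.03
(q /\ q) = min(0.97, 0.97) = 0.97
(~q \/ (q /\ q)) = max(0.03, 0.97) = 0.97
(q -> p): min(1, 1 − 0.97 + 0.76) = 0.79
((q -> p) -> q): min(1, 1 − 0.79 + 0.97) = 1
(((q -> p) -> q) /\ q) = min(1, 0.97) = 0.97
((~q \/ (q /\ q)) -> (((q -> p) -> q) /\ q)): min(1, 1 − 0.97 + 0.97) = 1
(((q -> ~q) -> ((~q /\ ~p) -> (p \/ q))) -> ((~q \/ (q /\ q)) -> (((q -> p) -> q) /\ q))): min(1, 1 − 1 + 1) = 1
~(((q -> ~q) -> ((~q /\ ~p) -> (p \/ q))) -> ((~q \/ (q /\ q)) -> (((q -> p) -> q) /\ q))): Łukasiewicz ¬ gives 1 − 1 = 0
~q: Łukasiewicz ¬ gives 1 − 0.97 = 0.03
(p /\ p) = min(0.76, 0.76) = 0.76
(p /\ (p /\ p)) = min(0.76, 0.76) = 0.76
(~q \/ (p /\ (p /\ p))) = max(0.03, 0.76) = 0.76
(~(((q -> ~q) -> ((~q /\ ~p) -> (p \/ q))) -> ((~q \/ (q /\ q)) -> (((q -> p) -> q) /\ q))) \/ (~q \/ (p /\ (p /\ p)))) = max(0, 0.76) = 0.76

0.76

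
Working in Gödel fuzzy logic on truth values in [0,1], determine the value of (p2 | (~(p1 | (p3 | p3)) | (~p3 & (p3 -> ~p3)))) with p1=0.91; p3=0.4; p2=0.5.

0.50

(p3 | p3) = max(0.4, 0.4) = 0.4
(p1 | (p3 | p3)) = max(0.91, 0.4) = 0.91
~(p1 | (p3 | p3)): Gödel ¬ of 0.91 = 0 (operand ≠ 0)
~p3: Gödel ¬ of 0.4 = 0 (operand ≠ 0)
~p3: Gödel ¬ of 0.4 = 0 (operand ≠ 0)
(p3 -> ~p3): 0.4 > 0, so result = 0
(~p3 & (p3 -> ~p3)) = min(0, 0) = 0
(~(p1 | (p3 | p3)) | (~p3 & (p3 -> ~p3))) = max(0, 0) = 0
(p2 | (~(p1 | (p3 | p3)) | (~p3 & (p3 -> ~p3)))) = max(0.5, 0) = 0.5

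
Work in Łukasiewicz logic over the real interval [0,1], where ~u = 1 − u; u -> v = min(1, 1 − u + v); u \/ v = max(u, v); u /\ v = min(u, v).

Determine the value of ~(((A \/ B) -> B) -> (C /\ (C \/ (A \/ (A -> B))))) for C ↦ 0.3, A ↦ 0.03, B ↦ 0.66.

0.70

(A \/ B) = max(0.03, 0.66) = 0.66
((A \/ B) -> B): min(1, 1 − 0.66 + 0.66) = 1
(A -> B): min(1, 1 − 0.03 + 0.66) = 1
(A \/ (A -> B)) = max(0.03, 1) = 1
(C \/ (A \/ (A -> B))) = max(0.3, 1) = 1
(C /\ (C \/ (A \/ (A -> B)))) = min(0.3, 1) = 0.3
(((A \/ B) -> B) -> (C /\ (C \/ (A \/ (A -> B))))): min(1, 1 − 1 + 0.3) = 0.3
~(((A \/ B) -> B) -> (C /\ (C \/ (A \/ (A -> B))))): Łukasiewicz ¬ gives 1 − 0.3 = 0.7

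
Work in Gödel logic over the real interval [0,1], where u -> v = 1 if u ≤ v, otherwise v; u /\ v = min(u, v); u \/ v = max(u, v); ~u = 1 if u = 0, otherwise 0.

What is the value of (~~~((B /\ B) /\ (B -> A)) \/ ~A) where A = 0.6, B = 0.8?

(B /\ B) = min(0.8, 0.8) = 0.8
(B -> A): 0.8 > 0.6, so result = 0.6
((B /\ B) /\ (B -> A)) = min(0.8, 0.6) = 0.6
~((B /\ B) /\ (B -> A)): Gödel ¬ of 0.6 = 0 (operand ≠ 0)
~~((B /\ B) /\ (B -> A)): Gödel ¬ of 0 = 1 (operand is 0)
~~~((B /\ B) /\ (B -> A)): Gödel ¬ of 1 = 0 (operand ≠ 0)
~A: Gödel ¬ of 0.6 = 0 (operand ≠ 0)
(~~~((B /\ B) /\ (B -> A)) \/ ~A) = max(0, 0) = 0

0.00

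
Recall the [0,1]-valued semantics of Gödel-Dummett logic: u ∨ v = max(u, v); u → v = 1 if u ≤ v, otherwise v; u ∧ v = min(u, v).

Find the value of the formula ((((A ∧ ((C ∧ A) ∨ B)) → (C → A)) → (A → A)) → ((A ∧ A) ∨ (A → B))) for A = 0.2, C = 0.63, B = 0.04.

(C ∧ A) = min(0.63, 0.2) = 0.2
((C ∧ A) ∨ B) = max(0.2, 0.04) = 0.2
(A ∧ ((C ∧ A) ∨ B)) = min(0.2, 0.2) = 0.2
(C → A): 0.63 > 0.2, so result = 0.2
((A ∧ ((C ∧ A) ∨ B)) → (C → A)): 0.2 ≤ 0.2, so result = 1
(A → A): 0.2 ≤ 0.2, so result = 1
(((A ∧ ((C ∧ A) ∨ B)) → (C → A)) → (A → A)): 1 ≤ 1, so result = 1
(A ∧ A) = min(0.2, 0.2) = 0.2
(A → B): 0.2 > 0.04, so result = 0.04
((A ∧ A) ∨ (A → B)) = max(0.2, 0.04) = 0.2
((((A ∧ ((C ∧ A) ∨ B)) → (C → A)) → (A → A)) → ((A ∧ A) ∨ (A → B))): 1 > 0.2, so result = 0.2

0.20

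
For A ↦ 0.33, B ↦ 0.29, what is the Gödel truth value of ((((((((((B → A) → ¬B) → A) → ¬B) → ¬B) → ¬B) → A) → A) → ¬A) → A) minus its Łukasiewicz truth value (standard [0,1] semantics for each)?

0.34

Gödel evaluation:
  (B → A): 0.29 ≤ 0.33, so result = 1
  ¬B: Gödel ¬ of 0.29 = 0 (operand ≠ 0)
  ((B → A) → ¬B): 1 > 0, so result = 0
  (((B → A) → ¬B) → A): 0 ≤ 0.33, so result = 1
  ¬B: Gödel ¬ of 0.29 = 0 (operand ≠ 0)
  ((((B → A) → ¬B) → A) → ¬B): 1 > 0, so result = 0
  ¬B: Gödel ¬ of 0.29 = 0 (operand ≠ 0)
  (((((B → A) → ¬B) → A) → ¬B) → ¬B): 0 ≤ 0, so result = 1
  ¬B: Gödel ¬ of 0.29 = 0 (operand ≠ 0)
  ((((((B → A) → ¬B) → A) → ¬B) → ¬B) → ¬B): 1 > 0, so result = 0
  (((((((B → A) → ¬B) → A) → ¬B) → ¬B) → ¬B) → A): 0 ≤ 0.33, so result = 1
  ((((((((B → A) → ¬B) → A) → ¬B) → ¬B) → ¬B) → A) → A): 1 > 0.33, so result = 0.33
  ¬A: Gödel ¬ of 0.33 = 0 (operand ≠ 0)
  (((((((((B → A) → ¬B) → A) → ¬B) → ¬B) → ¬B) → A) → A) → ¬A): 0.33 > 0, so result = 0
  ((((((((((B → A) → ¬B) → A) → ¬B) → ¬B) → ¬B) → A) → A) → ¬A) → A): 0 ≤ 0.33, so result = 1
  Gödel value = 1
Łukasiewicz evaluation:
  (B → A): min(1, 1 − 0.29 + 0.33) = 1
  ¬B: Łukasiewicz ¬ gives 1 − 0.29 = 0.71
  ((B → A) → ¬B): min(1, 1 − 1 + 0.71) = 0.71
  (((B → A) → ¬B) → A): min(1, 1 − 0.71 + 0.33) = 0.62
  ¬B: Łukasiewicz ¬ gives 1 − 0.29 = 0.71
  ((((B → A) → ¬B) → A) → ¬B): min(1, 1 − 0.62 + 0.71) = 1
  ¬B: Łukasiewicz ¬ gives 1 − 0.29 = 0.71
  (((((B → A) → ¬B) → A) → ¬B) → ¬B): min(1, 1 − 1 + 0.71) = 0.71
  ¬B: Łukasiewicz ¬ gives 1 − 0.29 = 0.71
  ((((((B → A) → ¬B) → A) → ¬B) → ¬B) → ¬B): min(1, 1 − 0.71 + 0.71) = 1
  (((((((B → A) → ¬B) → A) → ¬B) → ¬B) → ¬B) → A): min(1, 1 − 1 + 0.33) = 0.33
  ((((((((B → A) → ¬B) → A) → ¬B) → ¬B) → ¬B) → A) → A): min(1, 1 − 0.33 + 0.33) = 1
  ¬A: Łukasiewicz ¬ gives 1 − 0.33 = 0.67
  (((((((((B → A) → ¬B) → A) → ¬B) → ¬B) → ¬B) → A) → A) → ¬A): min(1, 1 − 1 + 0.67) = 0.67
  ((((((((((B → A) → ¬B) → A) → ¬B) → ¬B) → ¬B) → A) → A) → ¬A) → A): min(1, 1 − 0.67 + 0.33) = 0.66
  Łukasiewicz value = 0.66
Difference: 1 − 0.66 = 0.34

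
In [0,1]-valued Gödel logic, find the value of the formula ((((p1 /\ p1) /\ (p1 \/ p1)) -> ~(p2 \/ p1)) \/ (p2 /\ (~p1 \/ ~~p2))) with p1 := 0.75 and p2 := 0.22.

(p1 /\ p1) = min(0.75, 0.75) = 0.75
(p1 \/ p1) = max(0.75, 0.75) = 0.75
((p1 /\ p1) /\ (p1 \/ p1)) = min(0.75, 0.75) = 0.75
(p2 \/ p1) = max(0.22, 0.75) = 0.75
~(p2 \/ p1): Gödel ¬ of 0.75 = 0 (operand ≠ 0)
(((p1 /\ p1) /\ (p1 \/ p1)) -> ~(p2 \/ p1)): 0.75 > 0, so result = 0
~p1: Gödel ¬ of 0.75 = 0 (operand ≠ 0)
~p2: Gödel ¬ of 0.22 = 0 (operand ≠ 0)
~~p2: Gödel ¬ of 0 = 1 (operand is 0)
(~p1 \/ ~~p2) = max(0, 1) = 1
(p2 /\ (~p1 \/ ~~p2)) = min(0.22, 1) = 0.22
((((p1 /\ p1) /\ (p1 \/ p1)) -> ~(p2 \/ p1)) \/ (p2 /\ (~p1 \/ ~~p2))) = max(0, 0.22) = 0.22

0.22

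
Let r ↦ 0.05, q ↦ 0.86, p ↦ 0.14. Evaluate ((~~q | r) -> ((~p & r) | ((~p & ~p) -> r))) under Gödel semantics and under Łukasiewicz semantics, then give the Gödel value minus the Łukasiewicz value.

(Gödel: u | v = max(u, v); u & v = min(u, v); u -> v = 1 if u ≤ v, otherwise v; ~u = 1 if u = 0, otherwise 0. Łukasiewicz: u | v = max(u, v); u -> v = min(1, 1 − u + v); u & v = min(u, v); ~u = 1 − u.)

Gödel evaluation:
  ~q: Gödel ¬ of 0.86 = 0 (operand ≠ 0)
  ~~q: Gödel ¬ of 0 = 1 (operand is 0)
  (~~q | r) = max(1, 0.05) = 1
  ~p: Gödel ¬ of 0.14 = 0 (operand ≠ 0)
  (~p & r) = min(0, 0.05) = 0
  ~p: Gödel ¬ of 0.14 = 0 (operand ≠ 0)
  ~p: Gödel ¬ of 0.14 = 0 (operand ≠ 0)
  (~p & ~p) = min(0, 0) = 0
  ((~p & ~p) -> r): 0 ≤ 0.05, so result = 1
  ((~p & r) | ((~p & ~p) -> r)) = max(0, 1) = 1
  ((~~q | r) -> ((~p & r) | ((~p & ~p) -> r))): 1 ≤ 1, so result = 1
  Gödel value = 1
Łukasiewicz evaluation:
  ~q: Łukasiewicz ¬ gives 1 − 0.86 = 0.14
  ~~q: Łukasiewicz ¬ gives 1 − 0.14 = 0.86
  (~~q | r) = max(0.86, 0.05) = 0.86
  ~p: Łukasiewicz ¬ gives 1 − 0.14 = 0.86
  (~p & r) = min(0.86, 0.05) = 0.05
  ~p: Łukasiewicz ¬ gives 1 − 0.14 = 0.86
  ~p: Łukasiewicz ¬ gives 1 − 0.14 = 0.86
  (~p & ~p) = min(0.86, 0.86) = 0.86
  ((~p & ~p) -> r): min(1, 1 − 0.86 + 0.05) = 0.19
  ((~p & r) | ((~p & ~p) -> r)) = max(0.05, 0.19) = 0.19
  ((~~q | r) -> ((~p & r) | ((~p & ~p) -> r))): min(1, 1 − 0.86 + 0.19) = 0.33
  Łukasiewicz value = 0.33
Difference: 1 − 0.33 = 0.67

0.67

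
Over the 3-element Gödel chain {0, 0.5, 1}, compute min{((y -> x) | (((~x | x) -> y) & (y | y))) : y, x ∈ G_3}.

0.50

The minimum is attained at y = 0.5, x = 0:
  (y -> x): 0.5 > 0, so result = 0
  ~x: Gödel ¬ of 0 = 1 (operand is 0)
  (~x | x) = max(1, 0) = 1
  ((~x | x) -> y): 1 > 0.5, so result = 0.5
  (y | y) = max(0.5, 0.5) = 0.5
  (((~x | x) -> y) & (y | y)) = min(0.5, 0.5) = 0.5
  ((y -> x) | (((~x | x) -> y) & (y | y))) = max(0, 0.5) = 0.5
Checking all 9 assignments confirms none give a value below 0.50.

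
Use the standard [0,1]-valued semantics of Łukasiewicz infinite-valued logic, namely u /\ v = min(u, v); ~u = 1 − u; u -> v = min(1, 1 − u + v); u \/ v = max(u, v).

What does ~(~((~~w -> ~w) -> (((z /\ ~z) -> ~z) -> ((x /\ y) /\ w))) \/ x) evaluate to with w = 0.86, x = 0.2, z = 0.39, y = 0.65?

0.80

~w: Łukasiewicz ¬ gives 1 − 0.86 = 0.14
~~w: Łukasiewicz ¬ gives 1 − 0.14 = 0.86
~w: Łukasiewicz ¬ gives 1 − 0.86 = 0.14
(~~w -> ~w): min(1, 1 − 0.86 + 0.14) = 0.28
~z: Łukasiewicz ¬ gives 1 − 0.39 = 0.61
(z /\ ~z) = min(0.39, 0.61) = 0.39
~z: Łukasiewicz ¬ gives 1 − 0.39 = 0.61
((z /\ ~z) -> ~z): min(1, 1 − 0.39 + 0.61) = 1
(x /\ y) = min(0.2, 0.65) = 0.2
((x /\ y) /\ w) = min(0.2, 0.86) = 0.2
(((z /\ ~z) -> ~z) -> ((x /\ y) /\ w)): min(1, 1 − 1 + 0.2) = 0.2
((~~w -> ~w) -> (((z /\ ~z) -> ~z) -> ((x /\ y) /\ w))): min(1, 1 − 0.28 + 0.2) = 0.92
~((~~w -> ~w) -> (((z /\ ~z) -> ~z) -> ((x /\ y) /\ w))): Łukasiewicz ¬ gives 1 − 0.92 = 0.08
(~((~~w -> ~w) -> (((z /\ ~z) -> ~z) -> ((x /\ y) /\ w))) \/ x) = max(0.08, 0.2) = 0.2
~(~((~~w -> ~w) -> (((z /\ ~z) -> ~z) -> ((x /\ y) /\ w))) \/ x): Łukasiewicz ¬ gives 1 − 0.2 = 0.8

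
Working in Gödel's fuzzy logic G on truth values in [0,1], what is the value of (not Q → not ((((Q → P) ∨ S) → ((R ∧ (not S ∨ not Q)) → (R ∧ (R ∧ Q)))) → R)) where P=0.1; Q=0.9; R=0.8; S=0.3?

1.00

not Q: Gödel ¬ of 0.9 = 0 (operand ≠ 0)
(Q → P): 0.9 > 0.1, so result = 0.1
((Q → P) ∨ S) = max(0.1, 0.3) = 0.3
not S: Gödel ¬ of 0.3 = 0 (operand ≠ 0)
not Q: Gödel ¬ of 0.9 = 0 (operand ≠ 0)
(not S ∨ not Q) = max(0, 0) = 0
(R ∧ (not S ∨ not Q)) = min(0.8, 0) = 0
(R ∧ Q) = min(0.8, 0.9) = 0.8
(R ∧ (R ∧ Q)) = min(0.8, 0.8) = 0.8
((R ∧ (not S ∨ not Q)) → (R ∧ (R ∧ Q))): 0 ≤ 0.8, so result = 1
(((Q → P) ∨ S) → ((R ∧ (not S ∨ not Q)) → (R ∧ (R ∧ Q)))): 0.3 ≤ 1, so result = 1
((((Q → P) ∨ S) → ((R ∧ (not S ∨ not Q)) → (R ∧ (R ∧ Q)))) → R): 1 > 0.8, so result = 0.8
not ((((Q → P) ∨ S) → ((R ∧ (not S ∨ not Q)) → (R ∧ (R ∧ Q)))) → R): Gödel ¬ of 0.8 = 0 (operand ≠ 0)
(not Q → not ((((Q → P) ∨ S) → ((R ∧ (not S ∨ not Q)) → (R ∧ (R ∧ Q)))) → R)): 0 ≤ 0, so result = 1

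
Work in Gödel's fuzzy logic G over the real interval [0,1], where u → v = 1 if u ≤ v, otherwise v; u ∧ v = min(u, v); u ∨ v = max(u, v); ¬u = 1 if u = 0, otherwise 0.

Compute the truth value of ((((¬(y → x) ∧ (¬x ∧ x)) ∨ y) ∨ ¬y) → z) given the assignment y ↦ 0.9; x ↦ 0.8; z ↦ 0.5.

0.50

(y → x): 0.9 > 0.8, so result = 0.8
¬(y → x): Gödel ¬ of 0.8 = 0 (operand ≠ 0)
¬x: Gödel ¬ of 0.8 = 0 (operand ≠ 0)
(¬x ∧ x) = min(0, 0.8) = 0
(¬(y → x) ∧ (¬x ∧ x)) = min(0, 0) = 0
((¬(y → x) ∧ (¬x ∧ x)) ∨ y) = max(0, 0.9) = 0.9
¬y: Gödel ¬ of 0.9 = 0 (operand ≠ 0)
(((¬(y → x) ∧ (¬x ∧ x)) ∨ y) ∨ ¬y) = max(0.9, 0) = 0.9
((((¬(y → x) ∧ (¬x ∧ x)) ∨ y) ∨ ¬y) → z): 0.9 > 0.5, so result = 0.5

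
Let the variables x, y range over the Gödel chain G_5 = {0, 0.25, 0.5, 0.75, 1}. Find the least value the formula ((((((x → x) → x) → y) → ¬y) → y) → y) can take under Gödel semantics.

0.25

The minimum is attained at x = 0, y = 0.25:
  (x → x): 0 ≤ 0, so result = 1
  ((x → x) → x): 1 > 0, so result = 0
  (((x → x) → x) → y): 0 ≤ 0.25, so result = 1
  ¬y: Gödel ¬ of 0.25 = 0 (operand ≠ 0)
  ((((x → x) → x) → y) → ¬y): 1 > 0, so result = 0
  (((((x → x) → x) → y) → ¬y) → y): 0 ≤ 0.25, so result = 1
  ((((((x → x) → x) → y) → ¬y) → y) → y): 1 > 0.25, so result = 0.25
Checking all 25 assignments confirms none give a value below 0.25.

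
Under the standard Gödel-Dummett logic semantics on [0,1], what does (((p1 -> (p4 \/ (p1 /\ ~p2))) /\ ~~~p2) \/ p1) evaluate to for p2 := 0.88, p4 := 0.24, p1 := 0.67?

0.67

~p2: Gödel ¬ of 0.88 = 0 (operand ≠ 0)
(p1 /\ ~p2) = min(0.67, 0) = 0
(p4 \/ (p1 /\ ~p2)) = max(0.24, 0) = 0.24
(p1 -> (p4 \/ (p1 /\ ~p2))): 0.67 > 0.24, so result = 0.24
~p2: Gödel ¬ of 0.88 = 0 (operand ≠ 0)
~~p2: Gödel ¬ of 0 = 1 (operand is 0)
~~~p2: Gödel ¬ of 1 = 0 (operand ≠ 0)
((p1 -> (p4 \/ (p1 /\ ~p2))) /\ ~~~p2) = min(0.24, 0) = 0
(((p1 -> (p4 \/ (p1 /\ ~p2))) /\ ~~~p2) \/ p1) = max(0, 0.67) = 0.67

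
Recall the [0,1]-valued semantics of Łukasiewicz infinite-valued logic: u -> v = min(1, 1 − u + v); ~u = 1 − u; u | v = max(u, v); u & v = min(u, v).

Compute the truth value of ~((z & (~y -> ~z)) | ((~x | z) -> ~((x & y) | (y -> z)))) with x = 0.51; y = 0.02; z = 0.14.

~y: Łukasiewicz ¬ gives 1 − 0.02 = 0.98
~z: Łukasiewicz ¬ gives 1 − 0.14 = 0.86
(~y -> ~z): min(1, 1 − 0.98 + 0.86) = 0.88
(z & (~y -> ~z)) = min(0.14, 0.88) = 0.14
~x: Łukasiewicz ¬ gives 1 − 0.51 = 0.49
(~x | z) = max(0.49, 0.14) = 0.49
(x & y) = min(0.51, 0.02) = 0.02
(y -> z): min(1, 1 − 0.02 + 0.14) = 1
((x & y) | (y -> z)) = max(0.02, 1) = 1
~((x & y) | (y -> z)): Łukasiewicz ¬ gives 1 − 1 = 0
((~x | z) -> ~((x & y) | (y -> z))): min(1, 1 − 0.49 + 0) = 0.51
((z & (~y -> ~z)) | ((~x | z) -> ~((x & y) | (y -> z)))) = max(0.14, 0.51) = 0.51
~((z & (~y -> ~z)) | ((~x | z) -> ~((x & y) | (y -> z)))): Łukasiewicz ¬ gives 1 − 0.51 = 0.49

0.49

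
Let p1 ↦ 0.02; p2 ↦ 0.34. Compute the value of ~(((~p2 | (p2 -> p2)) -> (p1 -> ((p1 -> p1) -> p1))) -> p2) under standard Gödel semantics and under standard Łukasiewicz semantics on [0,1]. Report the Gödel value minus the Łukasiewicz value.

Gödel evaluation:
  ~p2: Gödel ¬ of 0.34 = 0 (operand ≠ 0)
  (p2 -> p2): 0.34 ≤ 0.34, so result = 1
  (~p2 | (p2 -> p2)) = max(0, 1) = 1
  (p1 -> p1): 0.02 ≤ 0.02, so result = 1
  ((p1 -> p1) -> p1): 1 > 0.02, so result = 0.02
  (p1 -> ((p1 -> p1) -> p1)): 0.02 ≤ 0.02, so result = 1
  ((~p2 | (p2 -> p2)) -> (p1 -> ((p1 -> p1) -> p1))): 1 ≤ 1, so result = 1
  (((~p2 | (p2 -> p2)) -> (p1 -> ((p1 -> p1) -> p1))) -> p2): 1 > 0.34, so result = 0.34
  ~(((~p2 | (p2 -> p2)) -> (p1 -> ((p1 -> p1) -> p1))) -> p2): Gödel ¬ of 0.34 = 0 (operand ≠ 0)
  Gödel value = 0
Łukasiewicz evaluation:
  ~p2: Łukasiewicz ¬ gives 1 − 0.34 = 0.66
  (p2 -> p2): min(1, 1 − 0.34 + 0.34) = 1
  (~p2 | (p2 -> p2)) = max(0.66, 1) = 1
  (p1 -> p1): min(1, 1 − 0.02 + 0.02) = 1
  ((p1 -> p1) -> p1): min(1, 1 − 1 + 0.02) = 0.02
  (p1 -> ((p1 -> p1) -> p1)): min(1, 1 − 0.02 + 0.02) = 1
  ((~p2 | (p2 -> p2)) -> (p1 -> ((p1 -> p1) -> p1))): min(1, 1 − 1 + 1) = 1
  (((~p2 | (p2 -> p2)) -> (p1 -> ((p1 -> p1) -> p1))) -> p2): min(1, 1 − 1 + 0.34) = 0.34
  ~(((~p2 | (p2 -> p2)) -> (p1 -> ((p1 -> p1) -> p1))) -> p2): Łukasiewicz ¬ gives 1 − 0.34 = 0.66
  Łukasiewicz value = 0.66
Difference: 0 − 0.66 = -0.66

-0.66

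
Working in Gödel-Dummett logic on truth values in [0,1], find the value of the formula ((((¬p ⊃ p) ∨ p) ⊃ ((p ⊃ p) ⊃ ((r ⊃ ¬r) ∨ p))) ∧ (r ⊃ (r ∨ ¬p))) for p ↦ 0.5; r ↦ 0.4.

¬p: Gödel ¬ of 0.5 = 0 (operand ≠ 0)
(¬p ⊃ p): 0 ≤ 0.5, so result = 1
((¬p ⊃ p) ∨ p) = max(1, 0.5) = 1
(p ⊃ p): 0.5 ≤ 0.5, so result = 1
¬r: Gödel ¬ of 0.4 = 0 (operand ≠ 0)
(r ⊃ ¬r): 0.4 > 0, so result = 0
((r ⊃ ¬r) ∨ p) = max(0, 0.5) = 0.5
((p ⊃ p) ⊃ ((r ⊃ ¬r) ∨ p)): 1 > 0.5, so result = 0.5
(((¬p ⊃ p) ∨ p) ⊃ ((p ⊃ p) ⊃ ((r ⊃ ¬r) ∨ p))): 1 > 0.5, so result = 0.5
¬p: Gödel ¬ of 0.5 = 0 (operand ≠ 0)
(r ∨ ¬p) = max(0.4, 0) = 0.4
(r ⊃ (r ∨ ¬p)): 0.4 ≤ 0.4, so result = 1
((((¬p ⊃ p) ∨ p) ⊃ ((p ⊃ p) ⊃ ((r ⊃ ¬r) ∨ p))) ∧ (r ⊃ (r ∨ ¬p))) = min(0.5, 1) = 0.5

0.50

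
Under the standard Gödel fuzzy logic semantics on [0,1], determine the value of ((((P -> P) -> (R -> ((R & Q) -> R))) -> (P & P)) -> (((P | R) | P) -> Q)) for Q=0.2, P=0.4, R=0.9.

0.20

(P -> P): 0.4 ≤ 0.4, so result = 1
(R & Q) = min(0.9, 0.2) = 0.2
((R & Q) -> R): 0.2 ≤ 0.9, so result = 1
(R -> ((R & Q) -> R)): 0.9 ≤ 1, so result = 1
((P -> P) -> (R -> ((R & Q) -> R))): 1 ≤ 1, so result = 1
(P & P) = min(0.4, 0.4) = 0.4
(((P -> P) -> (R -> ((R & Q) -> R))) -> (P & P)): 1 > 0.4, so result = 0.4
(P | R) = max(0.4, 0.9) = 0.9
((P | R) | P) = max(0.9, 0.4) = 0.9
(((P | R) | P) -> Q): 0.9 > 0.2, so result = 0.2
((((P -> P) -> (R -> ((R & Q) -> R))) -> (P & P)) -> (((P | R) | P) -> Q)): 0.4 > 0.2, so result = 0.2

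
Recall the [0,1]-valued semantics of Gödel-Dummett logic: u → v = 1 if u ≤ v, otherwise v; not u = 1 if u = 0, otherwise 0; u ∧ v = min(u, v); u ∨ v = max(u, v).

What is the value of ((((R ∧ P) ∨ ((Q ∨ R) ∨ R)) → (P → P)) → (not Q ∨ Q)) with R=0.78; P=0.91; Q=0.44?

0.44

(R ∧ P) = min(0.78, 0.91) = 0.78
(Q ∨ R) = max(0.44, 0.78) = 0.78
((Q ∨ R) ∨ R) = max(0.78, 0.78) = 0.78
((R ∧ P) ∨ ((Q ∨ R) ∨ R)) = max(0.78, 0.78) = 0.78
(P → P): 0.91 ≤ 0.91, so result = 1
(((R ∧ P) ∨ ((Q ∨ R) ∨ R)) → (P → P)): 0.78 ≤ 1, so result = 1
not Q: Gödel ¬ of 0.44 = 0 (operand ≠ 0)
(not Q ∨ Q) = max(0, 0.44) = 0.44
((((R ∧ P) ∨ ((Q ∨ R) ∨ R)) → (P → P)) → (not Q ∨ Q)): 1 > 0.44, so result = 0.44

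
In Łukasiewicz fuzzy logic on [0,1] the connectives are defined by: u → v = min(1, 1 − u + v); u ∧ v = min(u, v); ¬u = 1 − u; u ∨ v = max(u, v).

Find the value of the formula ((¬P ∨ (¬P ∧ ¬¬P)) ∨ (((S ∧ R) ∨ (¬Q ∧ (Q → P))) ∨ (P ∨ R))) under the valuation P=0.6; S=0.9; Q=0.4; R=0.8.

0.80

¬P: Łukasiewicz ¬ gives 1 − 0.6 = 0.4
¬P: Łukasiewicz ¬ gives 1 − 0.6 = 0.4
¬P: Łukasiewicz ¬ gives 1 − 0.6 = 0.4
¬¬P: Łukasiewicz ¬ gives 1 − 0.4 = 0.6
(¬P ∧ ¬¬P) = min(0.4, 0.6) = 0.4
(¬P ∨ (¬P ∧ ¬¬P)) = max(0.4, 0.4) = 0.4
(S ∧ R) = min(0.9, 0.8) = 0.8
¬Q: Łukasiewicz ¬ gives 1 − 0.4 = 0.6
(Q → P): min(1, 1 − 0.4 + 0.6) = 1
(¬Q ∧ (Q → P)) = min(0.6, 1) = 0.6
((S ∧ R) ∨ (¬Q ∧ (Q → P))) = max(0.8, 0.6) = 0.8
(P ∨ R) = max(0.6, 0.8) = 0.8
(((S ∧ R) ∨ (¬Q ∧ (Q → P))) ∨ (P ∨ R)) = max(0.8, 0.8) = 0.8
((¬P ∨ (¬P ∧ ¬¬P)) ∨ (((S ∧ R) ∨ (¬Q ∧ (Q → P))) ∨ (P ∨ R))) = max(0.4, 0.8) = 0.8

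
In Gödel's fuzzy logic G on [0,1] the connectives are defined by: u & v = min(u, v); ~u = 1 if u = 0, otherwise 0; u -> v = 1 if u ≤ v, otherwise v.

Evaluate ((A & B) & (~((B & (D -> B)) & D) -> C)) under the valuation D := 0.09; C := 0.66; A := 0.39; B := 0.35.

(A & B) = min(0.39, 0.35) = 0.35
(D -> B): 0.09 ≤ 0.35, so result = 1
(B & (D -> B)) = min(0.35, 1) = 0.35
((B & (D -> B)) & D) = min(0.35, 0.09) = 0.09
~((B & (D -> B)) & D): Gödel ¬ of 0.09 = 0 (operand ≠ 0)
(~((B & (D -> B)) & D) -> C): 0 ≤ 0.66, so result = 1
((A & B) & (~((B & (D -> B)) & D) -> C)) = min(0.35, 1) = 0.35

0.35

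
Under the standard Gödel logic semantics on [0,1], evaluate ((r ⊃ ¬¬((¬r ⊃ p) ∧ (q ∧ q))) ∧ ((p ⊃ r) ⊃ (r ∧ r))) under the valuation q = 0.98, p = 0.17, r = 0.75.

0.75

¬r: Gödel ¬ of 0.75 = 0 (operand ≠ 0)
(¬r ⊃ p): 0 ≤ 0.17, so result = 1
(q ∧ q) = min(0.98, 0.98) = 0.98
((¬r ⊃ p) ∧ (q ∧ q)) = min(1, 0.98) = 0.98
¬((¬r ⊃ p) ∧ (q ∧ q)): Gödel ¬ of 0.98 = 0 (operand ≠ 0)
¬¬((¬r ⊃ p) ∧ (q ∧ q)): Gödel ¬ of 0 = 1 (operand is 0)
(r ⊃ ¬¬((¬r ⊃ p) ∧ (q ∧ q))): 0.75 ≤ 1, so result = 1
(p ⊃ r): 0.17 ≤ 0.75, so result = 1
(r ∧ r) = min(0.75, 0.75) = 0.75
((p ⊃ r) ⊃ (r ∧ r)): 1 > 0.75, so result = 0.75
((r ⊃ ¬¬((¬r ⊃ p) ∧ (q ∧ q))) ∧ ((p ⊃ r) ⊃ (r ∧ r))) = min(1, 0.75) = 0.75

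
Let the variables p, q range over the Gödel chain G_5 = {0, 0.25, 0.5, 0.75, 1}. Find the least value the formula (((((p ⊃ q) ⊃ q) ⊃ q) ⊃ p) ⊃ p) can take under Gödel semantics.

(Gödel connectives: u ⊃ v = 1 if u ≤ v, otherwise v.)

The minimum is attained at p = 0.25, q = 0:
  (p ⊃ q): 0.25 > 0, so result = 0
  ((p ⊃ q) ⊃ q): 0 ≤ 0, so result = 1
  (((p ⊃ q) ⊃ q) ⊃ q): 1 > 0, so result = 0
  ((((p ⊃ q) ⊃ q) ⊃ q) ⊃ p): 0 ≤ 0.25, so result = 1
  (((((p ⊃ q) ⊃ q) ⊃ q) ⊃ p) ⊃ p): 1 > 0.25, so result = 0.25
Checking all 25 assignments confirms none give a value below 0.25.

0.25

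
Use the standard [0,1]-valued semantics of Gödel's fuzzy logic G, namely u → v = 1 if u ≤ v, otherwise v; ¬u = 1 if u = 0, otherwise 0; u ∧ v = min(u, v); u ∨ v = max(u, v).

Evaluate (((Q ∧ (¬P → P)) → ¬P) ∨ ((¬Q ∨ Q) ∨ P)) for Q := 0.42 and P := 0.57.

0.57

¬P: Gödel ¬ of 0.57 = 0 (operand ≠ 0)
(¬P → P): 0 ≤ 0.57, so result = 1
(Q ∧ (¬P → P)) = min(0.42, 1) = 0.42
¬P: Gödel ¬ of 0.57 = 0 (operand ≠ 0)
((Q ∧ (¬P → P)) → ¬P): 0.42 > 0, so result = 0
¬Q: Gödel ¬ of 0.42 = 0 (operand ≠ 0)
(¬Q ∨ Q) = max(0, 0.42) = 0.42
((¬Q ∨ Q) ∨ P) = max(0.42, 0.57) = 0.57
(((Q ∧ (¬P → P)) → ¬P) ∨ ((¬Q ∨ Q) ∨ P)) = max(0, 0.57) = 0.57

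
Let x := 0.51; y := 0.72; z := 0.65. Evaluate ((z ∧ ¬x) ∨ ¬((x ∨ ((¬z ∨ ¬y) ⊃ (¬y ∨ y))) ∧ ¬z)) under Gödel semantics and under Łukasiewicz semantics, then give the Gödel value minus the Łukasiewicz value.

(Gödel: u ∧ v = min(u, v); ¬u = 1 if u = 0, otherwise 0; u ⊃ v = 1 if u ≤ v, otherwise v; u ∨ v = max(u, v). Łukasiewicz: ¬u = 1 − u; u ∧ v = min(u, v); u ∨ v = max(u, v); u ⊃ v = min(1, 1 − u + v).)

0.35

Gödel evaluation:
  ¬x: Gödel ¬ of 0.51 = 0 (operand ≠ 0)
  (z ∧ ¬x) = min(0.65, 0) = 0
  ¬z: Gödel ¬ of 0.65 = 0 (operand ≠ 0)
  ¬y: Gödel ¬ of 0.72 = 0 (operand ≠ 0)
  (¬z ∨ ¬y) = max(0, 0) = 0
  ¬y: Gödel ¬ of 0.72 = 0 (operand ≠ 0)
  (¬y ∨ y) = max(0, 0.72) = 0.72
  ((¬z ∨ ¬y) ⊃ (¬y ∨ y)): 0 ≤ 0.72, so result = 1
  (x ∨ ((¬z ∨ ¬y) ⊃ (¬y ∨ y))) = max(0.51, 1) = 1
  ¬z: Gödel ¬ of 0.65 = 0 (operand ≠ 0)
  ((x ∨ ((¬z ∨ ¬y) ⊃ (¬y ∨ y))) ∧ ¬z) = min(1, 0) = 0
  ¬((x ∨ ((¬z ∨ ¬y) ⊃ (¬y ∨ y))) ∧ ¬z): Gödel ¬ of 0 = 1 (operand is 0)
  ((z ∧ ¬x) ∨ ¬((x ∨ ((¬z ∨ ¬y) ⊃ (¬y ∨ y))) ∧ ¬z)) = max(0, 1) = 1
  Gödel value = 1
Łukasiewicz evaluation:
  ¬x: Łukasiewicz ¬ gives 1 − 0.51 = 0.49
  (z ∧ ¬x) = min(0.65, 0.49) = 0.49
  ¬z: Łukasiewicz ¬ gives 1 − 0.65 = 0.35
  ¬y: Łukasiewicz ¬ gives 1 − 0.72 = 0.28
  (¬z ∨ ¬y) = max(0.35, 0.28) = 0.35
  ¬y: Łukasiewicz ¬ gives 1 − 0.72 = 0.28
  (¬y ∨ y) = max(0.28, 0.72) = 0.72
  ((¬z ∨ ¬y) ⊃ (¬y ∨ y)): min(1, 1 − 0.35 + 0.72) = 1
  (x ∨ ((¬z ∨ ¬y) ⊃ (¬y ∨ y))) = max(0.51, 1) = 1
  ¬z: Łukasiewicz ¬ gives 1 − 0.65 = 0.35
  ((x ∨ ((¬z ∨ ¬y) ⊃ (¬y ∨ y))) ∧ ¬z) = min(1, 0.35) = 0.35
  ¬((x ∨ ((¬z ∨ ¬y) ⊃ (¬y ∨ y))) ∧ ¬z): Łukasiewicz ¬ gives 1 − 0.35 = 0.65
  ((z ∧ ¬x) ∨ ¬((x ∨ ((¬z ∨ ¬y) ⊃ (¬y ∨ y))) ∧ ¬z)) = max(0.49, 0.65) = 0.65
  Łukasiewicz value = 0.65
Difference: 1 − 0.65 = 0.35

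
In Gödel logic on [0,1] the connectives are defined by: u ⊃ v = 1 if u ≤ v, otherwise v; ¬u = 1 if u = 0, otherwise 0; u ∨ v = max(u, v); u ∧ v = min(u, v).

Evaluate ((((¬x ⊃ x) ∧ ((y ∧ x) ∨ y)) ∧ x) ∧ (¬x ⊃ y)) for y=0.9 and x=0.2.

0.20

¬x: Gödel ¬ of 0.2 = 0 (operand ≠ 0)
(¬x ⊃ x): 0 ≤ 0.2, so result = 1
(y ∧ x) = min(0.9, 0.2) = 0.2
((y ∧ x) ∨ y) = max(0.2, 0.9) = 0.9
((¬x ⊃ x) ∧ ((y ∧ x) ∨ y)) = min(1, 0.9) = 0.9
(((¬x ⊃ x) ∧ ((y ∧ x) ∨ y)) ∧ x) = min(0.9, 0.2) = 0.2
¬x: Gödel ¬ of 0.2 = 0 (operand ≠ 0)
(¬x ⊃ y): 0 ≤ 0.9, so result = 1
((((¬x ⊃ x) ∧ ((y ∧ x) ∨ y)) ∧ x) ∧ (¬x ⊃ y)) = min(0.2, 1) = 0.2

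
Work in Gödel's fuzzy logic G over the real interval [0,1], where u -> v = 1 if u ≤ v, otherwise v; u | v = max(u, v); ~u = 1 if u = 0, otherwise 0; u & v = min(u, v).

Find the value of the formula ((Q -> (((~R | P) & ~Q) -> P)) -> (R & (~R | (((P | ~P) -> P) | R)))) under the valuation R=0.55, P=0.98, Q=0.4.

~R: Gödel ¬ of 0.55 = 0 (operand ≠ 0)
(~R | P) = max(0, 0.98) = 0.98
~Q: Gödel ¬ of 0.4 = 0 (operand ≠ 0)
((~R | P) & ~Q) = min(0.98, 0) = 0
(((~R | P) & ~Q) -> P): 0 ≤ 0.98, so result = 1
(Q -> (((~R | P) & ~Q) -> P)): 0.4 ≤ 1, so result = 1
~R: Gödel ¬ of 0.55 = 0 (operand ≠ 0)
~P: Gödel ¬ of 0.98 = 0 (operand ≠ 0)
(P | ~P) = max(0.98, 0) = 0.98
((P | ~P) -> P): 0.98 ≤ 0.98, so result = 1
(((P | ~P) -> P) | R) = max(1, 0.55) = 1
(~R | (((P | ~P) -> P) | R)) = max(0, 1) = 1
(R & (~R | (((P | ~P) -> P) | R))) = min(0.55, 1) = 0.55
((Q -> (((~R | P) & ~Q) -> P)) -> (R & (~R | (((P | ~P) -> P) | R)))): 1 > 0.55, so result = 0.55

0.55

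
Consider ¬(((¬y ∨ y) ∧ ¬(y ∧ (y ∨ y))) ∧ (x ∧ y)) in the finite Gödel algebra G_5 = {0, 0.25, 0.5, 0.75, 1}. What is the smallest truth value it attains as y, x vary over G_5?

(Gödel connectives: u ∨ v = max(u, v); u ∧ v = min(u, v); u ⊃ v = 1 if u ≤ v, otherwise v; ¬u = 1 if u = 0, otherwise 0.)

Every assignment gives 1. For instance at y = 0, x = 0:
  ¬y: Gödel ¬ of 0 = 1 (operand is 0)
  (¬y ∨ y) = max(1, 0) = 1
  (y ∨ y) = max(0, 0) = 0
  (y ∧ (y ∨ y)) = min(0, 0) = 0
  ¬(y ∧ (y ∨ y)): Gödel ¬ of 0 = 1 (operand is 0)
  ((¬y ∨ y) ∧ ¬(y ∧ (y ∨ y))) = min(1, 1) = 1
  (x ∧ y) = min(0, 0) = 0
  (((¬y ∨ y) ∧ ¬(y ∧ (y ∨ y))) ∧ (x ∧ y)) = min(1, 0) = 0
  ¬(((¬y ∨ y) ∧ ¬(y ∧ (y ∨ y))) ∧ (x ∧ y)): Gödel ¬ of 0 = 1 (operand is 0)
All 25 assignments give value 1 — the formula is a G_5-tautology.

1.00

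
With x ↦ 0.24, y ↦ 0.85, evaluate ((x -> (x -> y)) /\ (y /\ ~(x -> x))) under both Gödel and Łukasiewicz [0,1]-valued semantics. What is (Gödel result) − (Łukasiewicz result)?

Gödel evaluation:
  (x -> y): 0.24 ≤ 0.85, so result = 1
  (x -> (x -> y)): 0.24 ≤ 1, so result = 1
  (x -> x): 0.24 ≤ 0.24, so result = 1
  ~(x -> x): Gödel ¬ of 1 = 0 (operand ≠ 0)
  (y /\ ~(x -> x)) = min(0.85, 0) = 0
  ((x -> (x -> y)) /\ (y /\ ~(x -> x))) = min(1, 0) = 0
  Gödel value = 0
Łukasiewicz evaluation:
  (x -> y): min(1, 1 − 0.24 + 0.85) = 1
  (x -> (x -> y)): min(1, 1 − 0.24 + 1) = 1
  (x -> x): min(1, 1 − 0.24 + 0.24) = 1
  ~(x -> x): Łukasiewicz ¬ gives 1 − 1 = 0
  (y /\ ~(x -> x)) = min(0.85, 0) = 0
  ((x -> (x -> y)) /\ (y /\ ~(x -> x))) = min(1, 0) = 0
  Łukasiewicz value = 0
Difference: 0 − 0 = 0.00

0.00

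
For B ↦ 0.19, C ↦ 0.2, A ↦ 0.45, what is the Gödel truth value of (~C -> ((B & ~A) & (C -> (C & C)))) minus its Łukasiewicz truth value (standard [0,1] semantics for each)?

0.61

Gödel evaluation:
  ~C: Gödel ¬ of 0.2 = 0 (operand ≠ 0)
  ~A: Gödel ¬ of 0.45 = 0 (operand ≠ 0)
  (B & ~A) = min(0.19, 0) = 0
  (C & C) = min(0.2, 0.2) = 0.2
  (C -> (C & C)): 0.2 ≤ 0.2, so result = 1
  ((B & ~A) & (C -> (C & C))) = min(0, 1) = 0
  (~C -> ((B & ~A) & (C -> (C & C)))): 0 ≤ 0, so result = 1
  Gödel value = 1
Łukasiewicz evaluation:
  ~C: Łukasiewicz ¬ gives 1 − 0.2 = 0.8
  ~A: Łukasiewicz ¬ gives 1 − 0.45 = 0.55
  (B & ~A) = min(0.19, 0.55) = 0.19
  (C & C) = min(0.2, 0.2) = 0.2
  (C -> (C & C)): min(1, 1 − 0.2 + 0.2) = 1
  ((B & ~A) & (C -> (C & C))) = min(0.19, 1) = 0.19
  (~C -> ((B & ~A) & (C -> (C & C)))): min(1, 1 − 0.8 + 0.19) = 0.39
  Łukasiewicz value = 0.39
Difference: 1 − 0.39 = 0.61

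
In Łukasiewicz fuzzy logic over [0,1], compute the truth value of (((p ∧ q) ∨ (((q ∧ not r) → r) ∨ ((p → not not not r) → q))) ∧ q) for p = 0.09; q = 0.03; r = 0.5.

0.03

(p ∧ q) = min(0.09, 0.03) = 0.03
not r: Łukasiewicz ¬ gives 1 − 0.5 = 0.5
(q ∧ not r) = min(0.03, 0.5) = 0.03
((q ∧ not r) → r): min(1, 1 − 0.03 + 0.5) = 1
not r: Łukasiewicz ¬ gives 1 − 0.5 = 0.5
not not r: Łukasiewicz ¬ gives 1 − 0.5 = 0.5
not not not r: Łukasiewicz ¬ gives 1 − 0.5 = 0.5
(p → not not not r): min(1, 1 − 0.09 + 0.5) = 1
((p → not not not r) → q): min(1, 1 − 1 + 0.03) = 0.03
(((q ∧ not r) → r) ∨ ((p → not not not r) → q)) = max(1, 0.03) = 1
((p ∧ q) ∨ (((q ∧ not r) → r) ∨ ((p → not not not r) → q))) = max(0.03, 1) = 1
(((p ∧ q) ∨ (((q ∧ not r) → r) ∨ ((p → not not not r) → q))) ∧ q) = min(1, 0.03) = 0.03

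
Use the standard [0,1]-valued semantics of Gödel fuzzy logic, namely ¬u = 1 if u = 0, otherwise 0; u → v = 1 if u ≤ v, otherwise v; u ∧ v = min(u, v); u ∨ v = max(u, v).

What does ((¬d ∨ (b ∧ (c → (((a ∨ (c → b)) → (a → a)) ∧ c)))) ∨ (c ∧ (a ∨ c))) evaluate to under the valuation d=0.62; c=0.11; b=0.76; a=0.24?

0.76

¬d: Gödel ¬ of 0.62 = 0 (operand ≠ 0)
(c → b): 0.11 ≤ 0.76, so result = 1
(a ∨ (c → b)) = max(0.24, 1) = 1
(a → a): 0.24 ≤ 0.24, so result = 1
((a ∨ (c → b)) → (a → a)): 1 ≤ 1, so result = 1
(((a ∨ (c → b)) → (a → a)) ∧ c) = min(1, 0.11) = 0.11
(c → (((a ∨ (c → b)) → (a → a)) ∧ c)): 0.11 ≤ 0.11, so result = 1
(b ∧ (c → (((a ∨ (c → b)) → (a → a)) ∧ c))) = min(0.76, 1) = 0.76
(¬d ∨ (b ∧ (c → (((a ∨ (c → b)) → (a → a)) ∧ c)))) = max(0, 0.76) = 0.76
(a ∨ c) = max(0.24, 0.11) = 0.24
(c ∧ (a ∨ c)) = min(0.11, 0.24) = 0.11
((¬d ∨ (b ∧ (c → (((a ∨ (c → b)) → (a → a)) ∧ c)))) ∨ (c ∧ (a ∨ c))) = max(0.76, 0.11) = 0.76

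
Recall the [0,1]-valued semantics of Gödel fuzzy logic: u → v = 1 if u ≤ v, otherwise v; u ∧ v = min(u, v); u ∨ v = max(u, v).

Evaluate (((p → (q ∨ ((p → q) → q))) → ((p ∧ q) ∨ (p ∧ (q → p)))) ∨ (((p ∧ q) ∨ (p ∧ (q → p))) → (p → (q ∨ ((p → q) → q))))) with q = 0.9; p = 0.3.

1.00

(p → q): 0.3 ≤ 0.9, so result = 1
((p → q) → q): 1 > 0.9, so result = 0.9
(q ∨ ((p → q) → q)) = max(0.9, 0.9) = 0.9
(p → (q ∨ ((p → q) → q))): 0.3 ≤ 0.9, so result = 1
(p ∧ q) = min(0.3, 0.9) = 0.3
(q → p): 0.9 > 0.3, so result = 0.3
(p ∧ (q → p)) = min(0.3, 0.3) = 0.3
((p ∧ q) ∨ (p ∧ (q → p))) = max(0.3, 0.3) = 0.3
((p → (q ∨ ((p → q) → q))) → ((p ∧ q) ∨ (p ∧ (q → p)))): 1 > 0.3, so result = 0.3
(p ∧ q) = min(0.3, 0.9) = 0.3
(q → p): 0.9 > 0.3, so result = 0.3
(p ∧ (q → p)) = min(0.3, 0.3) = 0.3
((p ∧ q) ∨ (p ∧ (q → p))) = max(0.3, 0.3) = 0.3
(p → q): 0.3 ≤ 0.9, so result = 1
((p → q) → q): 1 > 0.9, so result = 0.9
(q ∨ ((p → q) → q)) = max(0.9, 0.9) = 0.9
(p → (q ∨ ((p → q) → q))): 0.3 ≤ 0.9, so result = 1
(((p ∧ q) ∨ (p ∧ (q → p))) → (p → (q ∨ ((p → q) → q)))): 0.3 ≤ 1, so result = 1
(((p → (q ∨ ((p → q) → q))) → ((p ∧ q) ∨ (p ∧ (q → p)))) ∨ (((p ∧ q) ∨ (p ∧ (q → p))) → (p → (q ∨ ((p → q) → q))))) = max(0.3, 1) = 1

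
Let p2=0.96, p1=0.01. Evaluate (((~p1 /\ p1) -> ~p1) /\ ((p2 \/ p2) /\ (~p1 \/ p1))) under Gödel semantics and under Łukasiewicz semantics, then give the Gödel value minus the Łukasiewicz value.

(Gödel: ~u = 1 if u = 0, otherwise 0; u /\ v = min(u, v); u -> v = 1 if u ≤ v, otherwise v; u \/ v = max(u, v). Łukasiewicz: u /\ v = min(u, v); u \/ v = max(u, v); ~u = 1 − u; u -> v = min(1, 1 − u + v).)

Gödel evaluation:
  ~p1: Gödel ¬ of 0.01 = 0 (operand ≠ 0)
  (~p1 /\ p1) = min(0, 0.01) = 0
  ~p1: Gödel ¬ of 0.01 = 0 (operand ≠ 0)
  ((~p1 /\ p1) -> ~p1): 0 ≤ 0, so result = 1
  (p2 \/ p2) = max(0.96, 0.96) = 0.96
  ~p1: Gödel ¬ of 0.01 = 0 (operand ≠ 0)
  (~p1 \/ p1) = max(0, 0.01) = 0.01
  ((p2 \/ p2) /\ (~p1 \/ p1)) = min(0.96, 0.01) = 0.01
  (((~p1 /\ p1) -> ~p1) /\ ((p2 \/ p2) /\ (~p1 \/ p1))) = min(1, 0.01) = 0.01
  Gödel value = 0.01
Łukasiewicz evaluation:
  ~p1: Łukasiewicz ¬ gives 1 − 0.01 = 0.99
  (~p1 /\ p1) = min(0.99, 0.01) = 0.01
  ~p1: Łukasiewicz ¬ gives 1 − 0.01 = 0.99
  ((~p1 /\ p1) -> ~p1): min(1, 1 − 0.01 + 0.99) = 1
  (p2 \/ p2) = max(0.96, 0.96) = 0.96
  ~p1: Łukasiewicz ¬ gives 1 − 0.01 = 0.99
  (~p1 \/ p1) = max(0.99, 0.01) = 0.99
  ((p2 \/ p2) /\ (~p1 \/ p1)) = min(0.96, 0.99) = 0.96
  (((~p1 /\ p1) -> ~p1) /\ ((p2 \/ p2) /\ (~p1 \/ p1))) = min(1, 0.96) = 0.96
  Łukasiewicz value = 0.96
Difference: 0.01 − 0.96 = -0.95

-0.95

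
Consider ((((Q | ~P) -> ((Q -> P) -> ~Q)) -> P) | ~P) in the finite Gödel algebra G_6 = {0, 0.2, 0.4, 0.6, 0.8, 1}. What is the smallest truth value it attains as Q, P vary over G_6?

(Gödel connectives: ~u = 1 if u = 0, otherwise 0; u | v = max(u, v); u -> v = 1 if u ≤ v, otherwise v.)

The minimum is attained at Q = 0, P = 0.2:
  ~P: Gödel ¬ of 0.2 = 0 (operand ≠ 0)
  (Q | ~P) = max(0, 0) = 0
  (Q -> P): 0 ≤ 0.2, so result = 1
  ~Q: Gödel ¬ of 0 = 1 (operand is 0)
  ((Q -> P) -> ~Q): 1 ≤ 1, so result = 1
  ((Q | ~P) -> ((Q -> P) -> ~Q)): 0 ≤ 1, so result = 1
  (((Q | ~P) -> ((Q -> P) -> ~Q)) -> P): 1 > 0.2, so result = 0.2
  ~P: Gödel ¬ of 0.2 = 0 (operand ≠ 0)
  ((((Q | ~P) -> ((Q -> P) -> ~Q)) -> P) | ~P) = max(0.2, 0) = 0.2
Checking all 36 assignments confirms none give a value below 0.20.

0.20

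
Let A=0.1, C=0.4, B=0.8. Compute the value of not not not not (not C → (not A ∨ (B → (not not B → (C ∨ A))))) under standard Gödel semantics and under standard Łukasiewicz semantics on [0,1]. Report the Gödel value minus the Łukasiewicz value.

Gödel evaluation:
  not C: Gödel ¬ of 0.4 = 0 (operand ≠ 0)
  not A: Gödel ¬ of 0.1 = 0 (operand ≠ 0)
  not B: Gödel ¬ of 0.8 = 0 (operand ≠ 0)
  not not B: Gödel ¬ of 0 = 1 (operand is 0)
  (C ∨ A) = max(0.4, 0.1) = 0.4
  (not not B → (C ∨ A)): 1 > 0.4, so result = 0.4
  (B → (not not B → (C ∨ A))): 0.8 > 0.4, so result = 0.4
  (not A ∨ (B → (not not B → (C ∨ A)))) = max(0, 0.4) = 0.4
  (not C → (not A ∨ (B → (not not B → (C ∨ A))))): 0 ≤ 0.4, so result = 1
  not (not C → (not A ∨ (B → (not not B → (C ∨ A))))): Gödel ¬ of 1 = 0 (operand ≠ 0)
  not not (not C → (not A ∨ (B → (not not B → (C ∨ A))))): Gödel ¬ of 0 = 1 (operand is 0)
  not not not (not C → (not A ∨ (B → (not not B → (C ∨ A))))): Gödel ¬ of 1 = 0 (operand ≠ 0)
  not not not not (not C → (not A ∨ (B → (not not B → (C ∨ A))))): Gödel ¬ of 0 = 1 (operand is 0)
  Gödel value = 1
Łukasiewicz evaluation:
  not C: Łukasiewicz ¬ gives 1 − 0.4 = 0.6
  not A: Łukasiewicz ¬ gives 1 − 0.1 = 0.9
  not B: Łukasiewicz ¬ gives 1 − 0.8 = 0.2
  not not B: Łukasiewicz ¬ gives 1 − 0.2 = 0.8
  (C ∨ A) = max(0.4, 0.1) = 0.4
  (not not B → (C ∨ A)): min(1, 1 − 0.8 + 0.4) = 0.6
  (B → (not not B → (C ∨ A))): min(1, 1 − 0.8 + 0.6) = 0.8
  (not A ∨ (B → (not not B → (C ∨ A)))) = max(0.9, 0.8) = 0.9
  (not C → (not A ∨ (B → (not not B → (C ∨ A))))): min(1, 1 − 0.6 + 0.9) = 1
  not (not C → (not A ∨ (B → (not not B → (C ∨ A))))): Łukasiewicz ¬ gives 1 − 1 = 0
  not not (not C → (not A ∨ (B → (not not B → (C ∨ A))))): Łukasiewicz ¬ gives 1 − 0 = 1
  not not not (not C → (not A ∨ (B → (not not B → (C ∨ A))))): Łukasiewicz ¬ gives 1 − 1 = 0
  not not not not (not C → (not A ∨ (B → (not not B → (C ∨ A))))): Łukasiewicz ¬ gives 1 − 0 = 1
  Łukasiewicz value = 1
Difference: 1 − 1 = 0.00

0.00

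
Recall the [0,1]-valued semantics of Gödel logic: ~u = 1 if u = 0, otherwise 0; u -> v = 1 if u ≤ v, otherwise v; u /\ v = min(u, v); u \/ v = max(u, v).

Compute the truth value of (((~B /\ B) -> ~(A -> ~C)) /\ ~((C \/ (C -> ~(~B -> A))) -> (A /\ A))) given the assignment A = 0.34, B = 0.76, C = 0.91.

~B: Gödel ¬ of 0.76 = 0 (operand ≠ 0)
(~B /\ B) = min(0, 0.76) = 0
~C: Gödel ¬ of 0.91 = 0 (operand ≠ 0)
(A -> ~C): 0.34 > 0, so result = 0
~(A -> ~C): Gödel ¬ of 0 = 1 (operand is 0)
((~B /\ B) -> ~(A -> ~C)): 0 ≤ 1, so result = 1
~B: Gödel ¬ of 0.76 = 0 (operand ≠ 0)
(~B -> A): 0 ≤ 0.34, so result = 1
~(~B -> A): Gödel ¬ of 1 = 0 (operand ≠ 0)
(C -> ~(~B -> A)): 0.91 > 0, so result = 0
(C \/ (C -> ~(~B -> A))) = max(0.91, 0) = 0.91
(A /\ A) = min(0.34, 0.34) = 0.34
((C \/ (C -> ~(~B -> A))) -> (A /\ A)): 0.91 > 0.34, so result = 0.34
~((C \/ (C -> ~(~B -> A))) -> (A /\ A)): Gödel ¬ of 0.34 = 0 (operand ≠ 0)
(((~B /\ B) -> ~(A -> ~C)) /\ ~((C \/ (C -> ~(~B -> A))) -> (A /\ A))) = min(1, 0) = 0

0.00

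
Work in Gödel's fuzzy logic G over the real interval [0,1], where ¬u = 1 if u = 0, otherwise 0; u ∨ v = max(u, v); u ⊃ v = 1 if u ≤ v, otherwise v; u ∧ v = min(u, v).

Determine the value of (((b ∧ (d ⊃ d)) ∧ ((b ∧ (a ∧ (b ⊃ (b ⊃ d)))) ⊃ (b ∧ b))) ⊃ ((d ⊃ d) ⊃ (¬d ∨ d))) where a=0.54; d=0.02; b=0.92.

(d ⊃ d): 0.02 ≤ 0.02, so result = 1
(b ∧ (d ⊃ d)) = min(0.92, 1) = 0.92
(b ⊃ d): 0.92 > 0.02, so result = 0.02
(b ⊃ (b ⊃ d)): 0.92 > 0.02, so result = 0.02
(a ∧ (b ⊃ (b ⊃ d))) = min(0.54, 0.02) = 0.02
(b ∧ (a ∧ (b ⊃ (b ⊃ d)))) = min(0.92, 0.02) = 0.02
(b ∧ b) = min(0.92, 0.92) = 0.92
((b ∧ (a ∧ (b ⊃ (b ⊃ d)))) ⊃ (b ∧ b)): 0.02 ≤ 0.92, so result = 1
((b ∧ (d ⊃ d)) ∧ ((b ∧ (a ∧ (b ⊃ (b ⊃ d)))) ⊃ (b ∧ b))) = min(0.92, 1) = 0.92
(d ⊃ d): 0.02 ≤ 0.02, so result = 1
¬d: Gödel ¬ of 0.02 = 0 (operand ≠ 0)
(¬d ∨ d) = max(0, 0.02) = 0.02
((d ⊃ d) ⊃ (¬d ∨ d)): 1 > 0.02, so result = 0.02
(((b ∧ (d ⊃ d)) ∧ ((b ∧ (a ∧ (b ⊃ (b ⊃ d)))) ⊃ (b ∧ b))) ⊃ ((d ⊃ d) ⊃ (¬d ∨ d))): 0.92 > 0.02, so result = 0.02

0.02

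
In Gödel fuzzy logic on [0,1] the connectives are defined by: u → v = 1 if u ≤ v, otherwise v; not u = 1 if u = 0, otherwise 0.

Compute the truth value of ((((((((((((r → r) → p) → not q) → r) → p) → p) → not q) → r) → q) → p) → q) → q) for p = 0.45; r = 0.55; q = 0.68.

0.68

(r → r): 0.55 ≤ 0.55, so result = 1
((r → r) → p): 1 > 0.45, so result = 0.45
not q: Gödel ¬ of 0.68 = 0 (operand ≠ 0)
(((r → r) → p) → not q): 0.45 > 0, so result = 0
((((r → r) → p) → not q) → r): 0 ≤ 0.55, so result = 1
(((((r → r) → p) → not q) → r) → p): 1 > 0.45, so result = 0.45
((((((r → r) → p) → not q) → r) → p) → p): 0.45 ≤ 0.45, so result = 1
not q: Gödel ¬ of 0.68 = 0 (operand ≠ 0)
(((((((r → r) → p) → not q) → r) → p) → p) → not q): 1 > 0, so result = 0
((((((((r → r) → p) → not q) → r) → p) → p) → not q) → r): 0 ≤ 0.55, so result = 1
(((((((((r → r) → p) → not q) → r) → p) → p) → not q) → r) → q): 1 > 0.68, so result = 0.68
((((((((((r → r) → p) → not q) → r) → p) → p) → not q) → r) → q) → p): 0.68 > 0.45, so result = 0.45
(((((((((((r → r) → p) → not q) → r) → p) → p) → not q) → r) → q) → p) → q): 0.45 ≤ 0.68, so result = 1
((((((((((((r → r) → p) → not q) → r) → p) → p) → not q) → r) → q) → p) → q) → q): 1 > 0.68, so result = 0.68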